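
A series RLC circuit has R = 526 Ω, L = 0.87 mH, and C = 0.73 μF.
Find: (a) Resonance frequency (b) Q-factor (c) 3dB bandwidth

Step 1 — Resonance: ω₀ = 1/√(LC) = 1/√(0.00087·7.3e-07) = 3.968e+04 rad/s.
Step 2 — f₀ = ω₀/(2π) = 6315 Hz.
Step 3 — Series Q: Q = ω₀L/R = 3.968e+04·0.00087/526 = 0.06563.
Step 4 — Bandwidth: Δω = ω₀/Q = 6.046e+05 rad/s; BW = Δω/(2π) = 9.622e+04 Hz.

(a) f₀ = 6315 Hz  (b) Q = 0.06563  (c) BW = 9.622e+04 Hz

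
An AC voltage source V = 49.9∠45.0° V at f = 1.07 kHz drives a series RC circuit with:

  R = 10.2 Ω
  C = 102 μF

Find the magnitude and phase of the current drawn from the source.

Step 1 — Angular frequency: ω = 2π·f = 2π·1070 = 6723 rad/s.
Step 2 — Component impedances:
  R: Z = R = 10.2 Ω
  C: Z = 1/(jωC) = -j/(ω·C) = 0 - j1.458 Ω
Step 3 — Series combination: Z_total = R + C = 10.2 - j1.458 Ω = 10.3∠-8.1° Ω.
Step 4 — Source phasor: V = 49.9∠45.0° V = 35.28 + j35.28 V.
Step 5 — Ohm's law: I = V / Z_total = (35.28 + j35.28) / (10.2 - j1.458) = 2.905 + j3.875 A.
Step 6 — Convert to polar: |I| = 4.843 A, ∠I = 53.1°.

I = 4.843∠53.1° A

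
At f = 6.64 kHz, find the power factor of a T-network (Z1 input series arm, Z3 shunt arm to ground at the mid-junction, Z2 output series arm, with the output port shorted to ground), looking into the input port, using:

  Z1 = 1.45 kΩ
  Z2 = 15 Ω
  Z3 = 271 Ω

Step 1 — Angular frequency: ω = 2π·f = 2π·6640 = 4.172e+04 rad/s.
Step 2 — Component impedances:
  Z1: Z = R = 1450 Ω
  Z2: Z = R = 15 Ω
  Z3: Z = R = 271 Ω
Step 3 — With the output port shorted to ground, the output series arm Z2 runs from the junction to ground; the shunt arm Z3 also runs from the junction to ground. They appear in parallel: Z3 || Z2 = 14.21 Ω.
Step 4 — Series with input arm Z1: Z_in = Z1 + (Z3 || Z2) = 1464 Ω = 1464∠0.0° Ω.
Step 5 — Power factor: PF = cos(φ) = Re(Z)/|Z| = 1464/1464 = 1.
Step 6 — Type: Im(Z) = 0 ⇒ unity (phase φ = 0.0°).

PF = 1 (unity, φ = 0.0°)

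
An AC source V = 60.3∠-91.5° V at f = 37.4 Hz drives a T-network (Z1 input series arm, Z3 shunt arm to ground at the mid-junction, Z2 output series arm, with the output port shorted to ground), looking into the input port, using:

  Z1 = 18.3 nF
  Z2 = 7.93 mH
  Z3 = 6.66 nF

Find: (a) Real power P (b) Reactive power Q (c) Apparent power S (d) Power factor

Step 1 — Angular frequency: ω = 2π·f = 2π·37.4 = 235 rad/s.
Step 2 — Component impedances:
  Z1: Z = 1/(jωC) = -j/(ω·C) = 0 - j2.325e+05 Ω
  Z2: Z = jωL = j·235·0.00793 = 0 + j1.863 Ω
  Z3: Z = 1/(jωC) = -j/(ω·C) = 0 - j6.39e+05 Ω
Step 3 — With the output port shorted to ground, the output series arm Z2 runs from the junction to ground; the shunt arm Z3 also runs from the junction to ground. They appear in parallel: Z3 || Z2 = 0 + j1.863 Ω.
Step 4 — Series with input arm Z1: Z_in = Z1 + (Z3 || Z2) = 0 - j2.325e+05 Ω = 2.325e+05∠-90.0° Ω.
Step 5 — Source phasor: V = 60.3∠-91.5° V = -1.578 - j60.28 V.
Step 6 — Current: I = V / Z = 0.0002592 - j6.788e-06 A = 0.0002593∠-1.5° A.
Step 7 — Complex power: S = V·I* = 0 - j0.01564 VA.
Step 8 — Real power: P = Re(S) = 0 W.
Step 9 — Reactive power: Q = Im(S) = -0.01564 VAR.
Step 10 — Apparent power: |S| = 0.01564 VA.
Step 11 — Power factor: PF = P/|S| = 0 (leading).

(a) P = 0 W  (b) Q = -0.01564 VAR  (c) S = 0.01564 VA  (d) PF = 0 (leading)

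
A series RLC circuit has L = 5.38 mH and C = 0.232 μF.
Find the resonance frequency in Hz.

Step 1 — Resonance condition Im(Z)=0 gives ω₀ = 1/√(LC).
Step 2 — ω₀ = 1/√(0.00538·2.32e-07) = 2.831e+04 rad/s.
Step 3 — f₀ = ω₀/(2π) = 4505 Hz.

f₀ = 4505 Hz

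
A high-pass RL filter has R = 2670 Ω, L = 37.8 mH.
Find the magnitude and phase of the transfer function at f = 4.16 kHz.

Step 1 — Angular frequency: ω = 2π·4160 = 2.614e+04 rad/s.
Step 2 — Transfer function: H(jω) = jωL/(R + jωL).
Step 3 — Numerator jωL = j·988; denominator R + jωL = 2670 + j988.
Step 4 — H = 0.1204 + j0.3255.
Step 5 — Magnitude: |H| = 0.347 (-9.2 dB); phase: φ = 69.7°.

|H| = 0.347 (-9.2 dB), φ = 69.7°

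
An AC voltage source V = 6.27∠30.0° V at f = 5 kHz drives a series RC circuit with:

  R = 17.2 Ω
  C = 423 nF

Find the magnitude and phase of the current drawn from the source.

Step 1 — Angular frequency: ω = 2π·f = 2π·5000 = 3.142e+04 rad/s.
Step 2 — Component impedances:
  R: Z = R = 17.2 Ω
  C: Z = 1/(jωC) = -j/(ω·C) = 0 - j75.25 Ω
Step 3 — Series combination: Z_total = R + C = 17.2 - j75.25 Ω = 77.19∠-77.1° Ω.
Step 4 — Source phasor: V = 6.27∠30.0° V = 5.43 + j3.135 V.
Step 5 — Ohm's law: I = V / Z_total = (5.43 + j3.135) / (17.2 - j75.25) = -0.02392 + j0.07763 A.
Step 6 — Convert to polar: |I| = 0.08123 A, ∠I = 107.1°.

I = 0.08123∠107.1° A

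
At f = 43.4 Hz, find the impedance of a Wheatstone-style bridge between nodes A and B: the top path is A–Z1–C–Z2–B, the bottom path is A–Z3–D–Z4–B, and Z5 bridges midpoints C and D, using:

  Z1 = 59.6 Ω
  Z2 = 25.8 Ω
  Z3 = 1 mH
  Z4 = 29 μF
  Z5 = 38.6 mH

Step 1 — Angular frequency: ω = 2π·f = 2π·43.4 = 272.7 rad/s.
Step 2 — Component impedances:
  Z1: Z = R = 59.6 Ω
  Z2: Z = R = 25.8 Ω
  Z3: Z = jωL = j·272.7·0.001 = 0 + j0.2727 Ω
  Z4: Z = 1/(jωC) = -j/(ω·C) = 0 - j126.5 Ω
  Z5: Z = jωL = j·272.7·0.0386 = 0 + j10.53 Ω
Step 3 — Bridge requires nodal analysis (the Z5 bridge couples midpoints C and D, so the two paths cannot be reduced to a simple series/parallel combination). Setting node B to ground and injecting 1 A at node A, the 3-node admittance system at A, C, D solves to V_A = Z_AB = 31.01 + j3.988 Ω = 31.26∠7.3° Ω.

Z = 31.01 + j3.988 Ω = 31.26∠7.3° Ω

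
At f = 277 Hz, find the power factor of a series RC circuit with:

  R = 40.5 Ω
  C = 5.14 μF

Step 1 — Angular frequency: ω = 2π·f = 2π·277 = 1740 rad/s.
Step 2 — Component impedances:
  R: Z = R = 40.5 Ω
  C: Z = 1/(jωC) = -j/(ω·C) = 0 - j111.8 Ω
Step 3 — Series combination: Z_total = R + C = 40.5 - j111.8 Ω = 118.9∠-70.1° Ω.
Step 4 — Power factor: PF = cos(φ) = Re(Z)/|Z| = 40.5/118.9 = 0.3406.
Step 5 — Type: Im(Z) = -111.8 ⇒ leading (phase φ = -70.1°).

PF = 0.3406 (leading, φ = -70.1°)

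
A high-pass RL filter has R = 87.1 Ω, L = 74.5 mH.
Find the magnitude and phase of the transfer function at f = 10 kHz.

Step 1 — Angular frequency: ω = 2π·1e+04 = 6.283e+04 rad/s.
Step 2 — Transfer function: H(jω) = jωL/(R + jωL).
Step 3 — Numerator jωL = j·4681; denominator R + jωL = 87.1 + j4681.
Step 4 — H = 0.9997 + j0.0186.
Step 5 — Magnitude: |H| = 0.9998 (-0.0 dB); phase: φ = 1.1°.

|H| = 0.9998 (-0.0 dB), φ = 1.1°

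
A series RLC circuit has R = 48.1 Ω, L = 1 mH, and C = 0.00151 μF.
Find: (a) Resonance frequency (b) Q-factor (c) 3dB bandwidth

Step 1 — Resonance condition Im(Z)=0 gives ω₀ = 1/√(LC).
Step 2 — ω₀ = 1/√(0.001·1.51e-09) = 8.138e+05 rad/s.
Step 3 — f₀ = ω₀/(2π) = 1.295e+05 Hz.
Step 4 — Series Q: Q = ω₀L/R = 8.138e+05·0.001/48.1 = 16.92.
Step 5 — 3dB bandwidth: Δω = ω₀/Q = 4.81e+04 rad/s; BW = Δω/(2π) = 7655 Hz.

(a) f₀ = 1.295e+05 Hz  (b) Q = 16.92  (c) BW = 7655 Hz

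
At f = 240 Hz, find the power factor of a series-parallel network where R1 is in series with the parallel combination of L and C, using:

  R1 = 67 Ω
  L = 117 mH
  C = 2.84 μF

Step 1 — Angular frequency: ω = 2π·f = 2π·240 = 1508 rad/s.
Step 2 — Component impedances:
  R1: Z = R = 67 Ω
  L: Z = jωL = j·1508·0.117 = 0 + j176.4 Ω
  C: Z = 1/(jωC) = -j/(ω·C) = 0 - j233.5 Ω
Step 3 — Parallel branch: L || C = 1/(1/L + 1/C) = 0 + j721.9 Ω.
Step 4 — Series with R1: Z_total = R1 + (L || C) = 67 + j721.9 Ω = 725∠84.7° Ω.
Step 5 — Power factor: PF = cos(φ) = Re(Z)/|Z| = 67/724.97 = 0.09242.
Step 6 — Type: Im(Z) = 721.9 ⇒ lagging (phase φ = 84.7°).

PF = 0.09242 (lagging, φ = 84.7°)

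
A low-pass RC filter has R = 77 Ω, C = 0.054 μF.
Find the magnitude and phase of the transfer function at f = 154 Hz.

Step 1 — Angular frequency: ω = 2π·154 = 967.6 rad/s.
Step 2 — Transfer function: H(jω) = 1/(1 + jωRC).
Step 3 — Denominator: 1 + jωRC = 1 + j·967.6·77·5.4e-08 = 1 + j0.004023.
Step 4 — H = 1 - j0.004023.
Step 5 — Magnitude: |H| = 1 (-0.0 dB); phase: φ = -0.2°.

|H| = 1 (-0.0 dB), φ = -0.2°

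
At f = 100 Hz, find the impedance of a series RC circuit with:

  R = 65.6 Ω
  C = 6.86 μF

Step 1 — Angular frequency: ω = 2π·f = 2π·100 = 628.3 rad/s.
Step 2 — Component impedances:
  R: Z = R = 65.6 Ω
  C: Z = 1/(jωC) = -j/(ω·C) = 0 - j232 Ω
Step 3 — Series combination: Z_total = R + C = 65.6 - j232 Ω = 241.1∠-74.2° Ω.

Z = 65.6 - j232 Ω = 241.1∠-74.2° Ω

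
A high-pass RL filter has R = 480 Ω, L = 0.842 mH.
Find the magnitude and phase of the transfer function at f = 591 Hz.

Step 1 — Angular frequency: ω = 2π·591 = 3713 rad/s.
Step 2 — Transfer function: H(jω) = jωL/(R + jωL).
Step 3 — Numerator jωL = j·3.127; denominator R + jωL = 480 + j3.127.
Step 4 — H = 4.243e-05 + j0.006514.
Step 5 — Magnitude: |H| = 0.006514 (-43.7 dB); phase: φ = 89.6°.

|H| = 0.006514 (-43.7 dB), φ = 89.6°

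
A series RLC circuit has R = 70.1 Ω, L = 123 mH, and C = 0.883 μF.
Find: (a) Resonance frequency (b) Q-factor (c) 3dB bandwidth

Step 1 — Resonance condition Im(Z)=0 gives ω₀ = 1/√(LC).
Step 2 — ω₀ = 1/√(0.123·8.83e-07) = 3034 rad/s.
Step 3 — f₀ = ω₀/(2π) = 482.9 Hz.
Step 4 — Series Q: Q = ω₀L/R = 3034·0.123/70.1 = 5.324.
Step 5 — 3dB bandwidth: Δω = ω₀/Q = 569.9 rad/s; BW = Δω/(2π) = 90.71 Hz.

(a) f₀ = 482.9 Hz  (b) Q = 5.324  (c) BW = 90.71 Hz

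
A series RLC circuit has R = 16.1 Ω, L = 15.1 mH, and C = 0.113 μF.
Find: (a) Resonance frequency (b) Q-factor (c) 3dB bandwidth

Step 1 — Resonance condition Im(Z)=0 gives ω₀ = 1/√(LC).
Step 2 — ω₀ = 1/√(0.0151·1.13e-07) = 2.421e+04 rad/s.
Step 3 — f₀ = ω₀/(2π) = 3853 Hz.
Step 4 — Series Q: Q = ω₀L/R = 2.421e+04·0.0151/16.1 = 22.71.
Step 5 — 3dB bandwidth: Δω = ω₀/Q = 1066 rad/s; BW = Δω/(2π) = 169.7 Hz.

(a) f₀ = 3853 Hz  (b) Q = 22.71  (c) BW = 169.7 Hz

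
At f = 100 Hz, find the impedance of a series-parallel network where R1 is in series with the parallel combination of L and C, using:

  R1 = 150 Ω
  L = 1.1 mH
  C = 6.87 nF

Step 1 — Angular frequency: ω = 2π·f = 2π·100 = 628.3 rad/s.
Step 2 — Component impedances:
  R1: Z = R = 150 Ω
  L: Z = jωL = j·628.3·0.0011 = 0 + j0.6912 Ω
  C: Z = 1/(jωC) = -j/(ω·C) = 0 - j2.317e+05 Ω
Step 3 — Parallel branch: L || C = 1/(1/L + 1/C) = 0 + j0.6912 Ω.
Step 4 — Series with R1: Z_total = R1 + (L || C) = 150 + j0.6912 Ω = 150∠0.3° Ω.

Z = 150 + j0.6912 Ω = 150∠0.3° Ω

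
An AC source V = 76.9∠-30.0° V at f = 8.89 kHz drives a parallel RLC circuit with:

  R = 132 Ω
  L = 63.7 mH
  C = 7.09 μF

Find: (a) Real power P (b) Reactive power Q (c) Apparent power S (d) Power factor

Step 1 — Angular frequency: ω = 2π·f = 2π·8890 = 5.586e+04 rad/s.
Step 2 — Component impedances:
  R: Z = R = 132 Ω
  L: Z = jωL = j·5.586e+04·0.0637 = 0 + j3558 Ω
  C: Z = 1/(jωC) = -j/(ω·C) = 0 - j2.525 Ω
Step 3 — Parallel combination: 1/Z_total = 1/R + 1/L + 1/C; Z_total = 0.04835 - j2.526 Ω = 2.526∠-88.9° Ω.
Step 4 — Source phasor: V = 76.9∠-30.0° V = 66.6 - j38.45 V.
Step 5 — Current: I = V / Z = 15.72 + j26.06 A = 30.44∠58.9° A.
Step 6 — Complex power: S = V·I* = 44.8 - j2340 VA.
Step 7 — Real power: P = Re(S) = 44.8 W.
Step 8 — Reactive power: Q = Im(S) = -2340 VAR.
Step 9 — Apparent power: |S| = 2341 VA.
Step 10 — Power factor: PF = P/|S| = 0.01914 (leading).

(a) P = 44.8 W  (b) Q = -2340 VAR  (c) S = 2341 VA  (d) PF = 0.01914 (leading)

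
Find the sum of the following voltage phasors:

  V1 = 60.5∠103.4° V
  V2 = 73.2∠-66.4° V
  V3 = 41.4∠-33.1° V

Step 1 — Convert each phasor to rectangular form:
  V1 = 60.5·(cos(103.4°) + j·sin(103.4°)) = -14.02 + j58.85 V
  V2 = 73.2·(cos(-66.4°) + j·sin(-66.4°)) = 29.31 - j67.08 V
  V3 = 41.4·(cos(-33.1°) + j·sin(-33.1°)) = 34.68 - j22.61 V
Step 2 — Sum components: V_total = 49.97 - j30.83 V.
Step 3 — Convert to polar: |V_total| = 58.71 V, ∠V_total = -31.7°.

V_total = 58.71∠-31.7° V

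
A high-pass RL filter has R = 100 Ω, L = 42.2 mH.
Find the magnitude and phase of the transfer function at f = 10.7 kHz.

Step 1 — Angular frequency: ω = 2π·1.07e+04 = 6.723e+04 rad/s.
Step 2 — Transfer function: H(jω) = jωL/(R + jωL).
Step 3 — Numerator jωL = j·2837; denominator R + jωL = 100 + j2837.
Step 4 — H = 0.9988 + j0.0352.
Step 5 — Magnitude: |H| = 0.9994 (-0.0 dB); phase: φ = 2.0°.

|H| = 0.9994 (-0.0 dB), φ = 2.0°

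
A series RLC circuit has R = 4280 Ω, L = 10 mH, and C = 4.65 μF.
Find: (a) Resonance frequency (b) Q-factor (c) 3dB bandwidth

Step 1 — Resonance: ω₀ = 1/√(LC) = 1/√(0.01·4.65e-06) = 4637 rad/s.
Step 2 — f₀ = ω₀/(2π) = 738.1 Hz.
Step 3 — Series Q: Q = ω₀L/R = 4637·0.01/4280 = 0.01084.
Step 4 — Bandwidth: Δω = ω₀/Q = 4.28e+05 rad/s; BW = Δω/(2π) = 6.812e+04 Hz.

(a) f₀ = 738.1 Hz  (b) Q = 0.01084  (c) BW = 6.812e+04 Hz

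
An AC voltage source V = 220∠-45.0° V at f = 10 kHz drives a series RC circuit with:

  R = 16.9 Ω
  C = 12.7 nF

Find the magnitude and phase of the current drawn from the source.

Step 1 — Angular frequency: ω = 2π·f = 2π·1e+04 = 6.283e+04 rad/s.
Step 2 — Component impedances:
  R: Z = R = 16.9 Ω
  C: Z = 1/(jωC) = -j/(ω·C) = 0 - j1253 Ω
Step 3 — Series combination: Z_total = R + C = 16.9 - j1253 Ω = 1253∠-89.2° Ω.
Step 4 — Source phasor: V = 220∠-45.0° V = 155.6 - j155.6 V.
Step 5 — Ohm's law: I = V / Z_total = (155.6 - j155.6) / (16.9 - j1253) = 0.1258 + j0.1224 A.
Step 6 — Convert to polar: |I| = 0.1755 A, ∠I = 44.2°.

I = 0.1755∠44.2° A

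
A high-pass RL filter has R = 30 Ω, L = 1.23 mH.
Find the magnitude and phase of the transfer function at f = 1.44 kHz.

Step 1 — Angular frequency: ω = 2π·1440 = 9048 rad/s.
Step 2 — Transfer function: H(jω) = jωL/(R + jωL).
Step 3 — Numerator jωL = j·11.13; denominator R + jωL = 30 + j11.13.
Step 4 — H = 0.121 + j0.3261.
Step 5 — Magnitude: |H| = 0.3478 (-9.2 dB); phase: φ = 69.6°.

|H| = 0.3478 (-9.2 dB), φ = 69.6°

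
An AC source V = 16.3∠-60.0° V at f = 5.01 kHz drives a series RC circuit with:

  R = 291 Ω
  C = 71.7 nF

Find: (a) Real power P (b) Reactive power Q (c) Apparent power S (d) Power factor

Step 1 — Angular frequency: ω = 2π·f = 2π·5010 = 3.148e+04 rad/s.
Step 2 — Component impedances:
  R: Z = R = 291 Ω
  C: Z = 1/(jωC) = -j/(ω·C) = 0 - j443.1 Ω
Step 3 — Series combination: Z_total = R + C = 291 - j443.1 Ω = 530.1∠-56.7° Ω.
Step 4 — Source phasor: V = 16.3∠-60.0° V = 8.15 - j14.12 V.
Step 5 — Current: I = V / Z = 0.0307 - j0.001768 A = 0.03075∠-3.3° A.
Step 6 — Complex power: S = V·I* = 0.2752 - j0.4189 VA.
Step 7 — Real power: P = Re(S) = 0.2752 W.
Step 8 — Reactive power: Q = Im(S) = -0.4189 VAR.
Step 9 — Apparent power: |S| = 0.5012 VA.
Step 10 — Power factor: PF = P/|S| = 0.549 (leading).

(a) P = 0.2752 W  (b) Q = -0.4189 VAR  (c) S = 0.5012 VA  (d) PF = 0.549 (leading)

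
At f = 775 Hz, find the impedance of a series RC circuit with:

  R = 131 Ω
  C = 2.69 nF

Step 1 — Angular frequency: ω = 2π·f = 2π·775 = 4869 rad/s.
Step 2 — Component impedances:
  R: Z = R = 131 Ω
  C: Z = 1/(jωC) = -j/(ω·C) = 0 - j7.634e+04 Ω
Step 3 — Series combination: Z_total = R + C = 131 - j7.634e+04 Ω = 7.634e+04∠-89.9° Ω.

Z = 131 - j7.634e+04 Ω = 7.634e+04∠-89.9° Ω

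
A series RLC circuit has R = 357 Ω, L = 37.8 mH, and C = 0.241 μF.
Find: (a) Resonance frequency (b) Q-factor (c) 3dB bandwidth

Step 1 — Resonance: ω₀ = 1/√(LC) = 1/√(0.0378·2.41e-07) = 1.048e+04 rad/s.
Step 2 — f₀ = ω₀/(2π) = 1667 Hz.
Step 3 — Series Q: Q = ω₀L/R = 1.048e+04·0.0378/357 = 1.109.
Step 4 — Bandwidth: Δω = ω₀/Q = 9444 rad/s; BW = Δω/(2π) = 1503 Hz.

(a) f₀ = 1667 Hz  (b) Q = 1.109  (c) BW = 1503 Hz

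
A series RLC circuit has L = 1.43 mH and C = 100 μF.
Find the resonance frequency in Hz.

Step 1 — Resonance condition Im(Z)=0 gives ω₀ = 1/√(LC).
Step 2 — ω₀ = 1/√(0.00143·0.0001) = 2644 rad/s.
Step 3 — f₀ = ω₀/(2π) = 420.9 Hz.

f₀ = 420.9 Hz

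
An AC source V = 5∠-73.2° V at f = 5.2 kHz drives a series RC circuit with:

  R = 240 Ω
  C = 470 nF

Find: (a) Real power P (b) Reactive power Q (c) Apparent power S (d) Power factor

Step 1 — Angular frequency: ω = 2π·f = 2π·5200 = 3.267e+04 rad/s.
Step 2 — Component impedances:
  R: Z = R = 240 Ω
  C: Z = 1/(jωC) = -j/(ω·C) = 0 - j65.12 Ω
Step 3 — Series combination: Z_total = R + C = 240 - j65.12 Ω = 248.7∠-15.2° Ω.
Step 4 — Source phasor: V = 5∠-73.2° V = 1.445 - j4.787 V.
Step 5 — Current: I = V / Z = 0.01065 - j0.01705 A = 0.02011∠-58.0° A.
Step 6 — Complex power: S = V·I* = 0.09702 - j0.02633 VA.
Step 7 — Real power: P = Re(S) = 0.09702 W.
Step 8 — Reactive power: Q = Im(S) = -0.02633 VAR.
Step 9 — Apparent power: |S| = 0.1005 VA.
Step 10 — Power factor: PF = P/|S| = 0.9651 (leading).

(a) P = 0.09702 W  (b) Q = -0.02633 VAR  (c) S = 0.1005 VA  (d) PF = 0.9651 (leading)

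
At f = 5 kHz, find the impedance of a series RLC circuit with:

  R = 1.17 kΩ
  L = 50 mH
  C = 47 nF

Step 1 — Angular frequency: ω = 2π·f = 2π·5000 = 3.142e+04 rad/s.
Step 2 — Component impedances:
  R: Z = R = 1170 Ω
  L: Z = jωL = j·3.142e+04·0.05 = 0 + j1571 Ω
  C: Z = 1/(jωC) = -j/(ω·C) = 0 - j677.3 Ω
Step 3 — Series combination: Z_total = R + L + C = 1170 + j893.5 Ω = 1472∠37.4° Ω.

Z = 1170 + j893.5 Ω = 1472∠37.4° Ω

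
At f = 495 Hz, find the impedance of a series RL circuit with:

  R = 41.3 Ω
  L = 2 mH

Step 1 — Angular frequency: ω = 2π·f = 2π·495 = 3110 rad/s.
Step 2 — Component impedances:
  R: Z = R = 41.3 Ω
  L: Z = jωL = j·3110·0.002 = 0 + j6.22 Ω
Step 3 — Series combination: Z_total = R + L = 41.3 + j6.22 Ω = 41.77∠8.6° Ω.

Z = 41.3 + j6.22 Ω = 41.77∠8.6° Ω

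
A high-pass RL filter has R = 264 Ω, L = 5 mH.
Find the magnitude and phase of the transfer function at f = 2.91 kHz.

Step 1 — Angular frequency: ω = 2π·2910 = 1.828e+04 rad/s.
Step 2 — Transfer function: H(jω) = jωL/(R + jωL).
Step 3 — Numerator jωL = j·91.42; denominator R + jωL = 264 + j91.42.
Step 4 — H = 0.1071 + j0.3092.
Step 5 — Magnitude: |H| = 0.3272 (-9.7 dB); phase: φ = 70.9°.

|H| = 0.3272 (-9.7 dB), φ = 70.9°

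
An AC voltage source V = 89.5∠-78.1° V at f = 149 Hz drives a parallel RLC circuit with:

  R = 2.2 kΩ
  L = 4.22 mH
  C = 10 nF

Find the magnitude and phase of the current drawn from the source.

Step 1 — Angular frequency: ω = 2π·f = 2π·149 = 936.2 rad/s.
Step 2 — Component impedances:
  R: Z = R = 2200 Ω
  L: Z = jωL = j·936.2·0.00422 = 0 + j3.951 Ω
  C: Z = 1/(jωC) = -j/(ω·C) = 0 - j1.068e+05 Ω
Step 3 — Parallel combination: 1/Z_total = 1/R + 1/L + 1/C; Z_total = 0.007095 + j3.951 Ω = 3.951∠89.9° Ω.
Step 4 — Source phasor: V = 89.5∠-78.1° V = 18.46 - j87.58 V.
Step 5 — Ohm's law: I = V / Z_total = (18.46 - j87.58) / (0.007095 + j3.951) = -22.16 - j4.711 A.
Step 6 — Convert to polar: |I| = 22.65 A, ∠I = -168.0°.

I = 22.65∠-168.0° A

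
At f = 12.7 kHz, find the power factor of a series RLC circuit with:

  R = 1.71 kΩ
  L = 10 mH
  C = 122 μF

Step 1 — Angular frequency: ω = 2π·f = 2π·1.27e+04 = 7.98e+04 rad/s.
Step 2 — Component impedances:
  R: Z = R = 1710 Ω
  L: Z = jωL = j·7.98e+04·0.01 = 0 + j798 Ω
  C: Z = 1/(jωC) = -j/(ω·C) = 0 - j0.1027 Ω
Step 3 — Series combination: Z_total = R + L + C = 1710 + j797.9 Ω = 1887∠25.0° Ω.
Step 4 — Power factor: PF = cos(φ) = Re(Z)/|Z| = 1710/1887 = 0.9062.
Step 5 — Type: Im(Z) = 797.9 ⇒ lagging (phase φ = 25.0°).

PF = 0.9062 (lagging, φ = 25.0°)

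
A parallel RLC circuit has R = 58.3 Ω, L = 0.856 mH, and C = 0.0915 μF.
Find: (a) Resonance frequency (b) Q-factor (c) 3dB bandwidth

Step 1 — Resonance: ω₀ = 1/√(LC) = 1/√(0.000856·9.15e-08) = 1.13e+05 rad/s.
Step 2 — f₀ = ω₀/(2π) = 1.798e+04 Hz.
Step 3 — Parallel Q: Q = R/(ω₀L) = 58.3/(1.13e+05·0.000856) = 0.6028.
Step 4 — Bandwidth: Δω = ω₀/Q = 1.875e+05 rad/s; BW = Δω/(2π) = 2.984e+04 Hz.

(a) f₀ = 1.798e+04 Hz  (b) Q = 0.6028  (c) BW = 2.984e+04 Hz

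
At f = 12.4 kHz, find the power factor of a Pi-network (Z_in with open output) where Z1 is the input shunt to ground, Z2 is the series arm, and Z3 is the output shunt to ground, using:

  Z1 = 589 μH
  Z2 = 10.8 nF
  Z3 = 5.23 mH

Step 1 — Angular frequency: ω = 2π·f = 2π·1.24e+04 = 7.791e+04 rad/s.
Step 2 — Component impedances:
  Z1: Z = jωL = j·7.791e+04·0.000589 = 0 + j45.89 Ω
  Z2: Z = 1/(jωC) = -j/(ω·C) = 0 - j1188 Ω
  Z3: Z = jωL = j·7.791e+04·0.00523 = 0 + j407.5 Ω
Step 3 — With open output, the series arm Z2 and the output shunt Z3 appear in series to ground: Z2 + Z3 = 0 - j781 Ω.
Step 4 — Parallel with input shunt Z1: Z_in = Z1 || (Z2 + Z3) = 0 + j48.75 Ω = 48.75∠90.0° Ω.
Step 5 — Power factor: PF = cos(φ) = Re(Z)/|Z| = -0/48.75 = -0.
Step 6 — Type: Im(Z) = 48.75 ⇒ lagging (phase φ = 90.0°).

PF = -0 (lagging, φ = 90.0°)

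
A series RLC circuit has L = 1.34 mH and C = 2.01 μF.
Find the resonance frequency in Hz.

Step 1 — Resonance condition Im(Z)=0 gives ω₀ = 1/√(LC).
Step 2 — ω₀ = 1/√(0.00134·2.01e-06) = 1.927e+04 rad/s.
Step 3 — f₀ = ω₀/(2π) = 3067 Hz.

f₀ = 3067 Hz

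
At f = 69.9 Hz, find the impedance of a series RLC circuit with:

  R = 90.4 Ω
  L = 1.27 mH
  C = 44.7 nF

Step 1 — Angular frequency: ω = 2π·f = 2π·69.9 = 439.2 rad/s.
Step 2 — Component impedances:
  R: Z = R = 90.4 Ω
  L: Z = jωL = j·439.2·0.00127 = 0 + j0.5578 Ω
  C: Z = 1/(jωC) = -j/(ω·C) = 0 - j5.094e+04 Ω
Step 3 — Series combination: Z_total = R + L + C = 90.4 - j5.094e+04 Ω = 5.094e+04∠-89.9° Ω.

Z = 90.4 - j5.094e+04 Ω = 5.094e+04∠-89.9° Ω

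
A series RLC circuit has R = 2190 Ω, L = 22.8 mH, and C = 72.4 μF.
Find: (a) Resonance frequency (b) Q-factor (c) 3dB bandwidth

Step 1 — Resonance condition Im(Z)=0 gives ω₀ = 1/√(LC).
Step 2 — ω₀ = 1/√(0.0228·7.24e-05) = 778.3 rad/s.
Step 3 — f₀ = ω₀/(2π) = 123.9 Hz.
Step 4 — Series Q: Q = ω₀L/R = 778.3·0.0228/2190 = 0.008103.
Step 5 — 3dB bandwidth: Δω = ω₀/Q = 9.605e+04 rad/s; BW = Δω/(2π) = 1.529e+04 Hz.

(a) f₀ = 123.9 Hz  (b) Q = 0.008103  (c) BW = 1.529e+04 Hz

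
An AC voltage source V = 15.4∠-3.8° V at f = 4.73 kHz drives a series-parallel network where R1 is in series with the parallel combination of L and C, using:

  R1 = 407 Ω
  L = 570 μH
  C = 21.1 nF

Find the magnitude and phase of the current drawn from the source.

Step 1 — Angular frequency: ω = 2π·f = 2π·4730 = 2.972e+04 rad/s.
Step 2 — Component impedances:
  R1: Z = R = 407 Ω
  L: Z = jωL = j·2.972e+04·0.00057 = 0 + j16.94 Ω
  C: Z = 1/(jωC) = -j/(ω·C) = 0 - j1595 Ω
Step 3 — Parallel branch: L || C = 1/(1/L + 1/C) = 0 + j17.12 Ω.
Step 4 — Series with R1: Z_total = R1 + (L || C) = 407 + j17.12 Ω = 407.4∠2.4° Ω.
Step 5 — Source phasor: V = 15.4∠-3.8° V = 15.37 - j1.021 V.
Step 6 — Ohm's law: I = V / Z_total = (15.37 - j1.021) / (407 + j17.12) = 0.03758 - j0.004089 A.
Step 7 — Convert to polar: |I| = 0.0378 A, ∠I = -6.2°.

I = 0.0378∠-6.2° A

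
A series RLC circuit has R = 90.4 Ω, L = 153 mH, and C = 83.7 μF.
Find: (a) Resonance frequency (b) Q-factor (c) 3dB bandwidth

Step 1 — Resonance: ω₀ = 1/√(LC) = 1/√(0.153·8.37e-05) = 279.4 rad/s.
Step 2 — f₀ = ω₀/(2π) = 44.47 Hz.
Step 3 — Series Q: Q = ω₀L/R = 279.4·0.153/90.4 = 0.4729.
Step 4 — Bandwidth: Δω = ω₀/Q = 590.8 rad/s; BW = Δω/(2π) = 94.04 Hz.

(a) f₀ = 44.47 Hz  (b) Q = 0.4729  (c) BW = 94.04 Hz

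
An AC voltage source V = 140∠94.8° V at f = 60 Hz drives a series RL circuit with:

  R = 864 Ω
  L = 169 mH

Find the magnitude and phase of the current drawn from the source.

Step 1 — Angular frequency: ω = 2π·f = 2π·60 = 377 rad/s.
Step 2 — Component impedances:
  R: Z = R = 864 Ω
  L: Z = jωL = j·377·0.169 = 0 + j63.71 Ω
Step 3 — Series combination: Z_total = R + L = 864 + j63.71 Ω = 866.3∠4.2° Ω.
Step 4 — Source phasor: V = 140∠94.8° V = -11.71 + j139.5 V.
Step 5 — Ohm's law: I = V / Z_total = (-11.71 + j139.5) / (864 + j63.71) = -0.001643 + j0.1616 A.
Step 6 — Convert to polar: |I| = 0.1616 A, ∠I = 90.6°.

I = 0.1616∠90.6° A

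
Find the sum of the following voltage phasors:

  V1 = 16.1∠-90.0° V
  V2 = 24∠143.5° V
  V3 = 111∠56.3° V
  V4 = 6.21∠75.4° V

Step 1 — Convert each phasor to rectangular form:
  V1 = 16.1·(cos(-90.0°) + j·sin(-90.0°)) = 0 - j16.1 V
  V2 = 24·(cos(143.5°) + j·sin(143.5°)) = -19.29 + j14.28 V
  V3 = 111·(cos(56.3°) + j·sin(56.3°)) = 61.59 + j92.35 V
  V4 = 6.21·(cos(75.4°) + j·sin(75.4°)) = 1.565 + j6.009 V
Step 2 — Sum components: V_total = 43.86 + j96.53 V.
Step 3 — Convert to polar: |V_total| = 106 V, ∠V_total = 65.6°.

V_total = 106∠65.6° V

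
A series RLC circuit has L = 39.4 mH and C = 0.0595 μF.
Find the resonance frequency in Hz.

Step 1 — Resonance condition Im(Z)=0 gives ω₀ = 1/√(LC).
Step 2 — ω₀ = 1/√(0.0394·5.95e-08) = 2.065e+04 rad/s.
Step 3 — f₀ = ω₀/(2π) = 3287 Hz.

f₀ = 3287 Hz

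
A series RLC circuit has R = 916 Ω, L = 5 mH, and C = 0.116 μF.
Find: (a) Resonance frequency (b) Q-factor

Step 1 — Resonance condition Im(Z)=0 gives ω₀ = 1/√(LC).
Step 2 — ω₀ = 1/√(0.005·1.16e-07) = 4.152e+04 rad/s.
Step 3 — f₀ = ω₀/(2π) = 6609 Hz.
Step 4 — Series Q: Q = ω₀L/R = 4.152e+04·0.005/916 = 0.2267.

(a) f₀ = 6609 Hz  (b) Q = 0.2267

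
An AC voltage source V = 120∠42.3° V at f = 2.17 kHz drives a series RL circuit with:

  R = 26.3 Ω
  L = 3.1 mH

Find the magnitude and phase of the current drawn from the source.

Step 1 — Angular frequency: ω = 2π·f = 2π·2170 = 1.363e+04 rad/s.
Step 2 — Component impedances:
  R: Z = R = 26.3 Ω
  L: Z = jωL = j·1.363e+04·0.0031 = 0 + j42.27 Ω
Step 3 — Series combination: Z_total = R + L = 26.3 + j42.27 Ω = 49.78∠58.1° Ω.
Step 4 — Source phasor: V = 120∠42.3° V = 88.76 + j80.76 V.
Step 5 — Ohm's law: I = V / Z_total = (88.76 + j80.76) / (26.3 + j42.27) = 2.319 - j0.6567 A.
Step 6 — Convert to polar: |I| = 2.411 A, ∠I = -15.8°.

I = 2.411∠-15.8° A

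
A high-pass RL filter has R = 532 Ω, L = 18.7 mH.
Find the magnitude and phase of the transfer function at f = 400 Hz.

Step 1 — Angular frequency: ω = 2π·400 = 2513 rad/s.
Step 2 — Transfer function: H(jω) = jωL/(R + jωL).
Step 3 — Numerator jωL = j·47; denominator R + jωL = 532 + j47.
Step 4 — H = 0.007744 + j0.08766.
Step 5 — Magnitude: |H| = 0.088 (-21.1 dB); phase: φ = 85.0°.

|H| = 0.088 (-21.1 dB), φ = 85.0°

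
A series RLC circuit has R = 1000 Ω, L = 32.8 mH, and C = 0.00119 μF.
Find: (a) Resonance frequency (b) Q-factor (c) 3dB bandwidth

Step 1 — Resonance: ω₀ = 1/√(LC) = 1/√(0.0328·1.19e-09) = 1.601e+05 rad/s.
Step 2 — f₀ = ω₀/(2π) = 2.547e+04 Hz.
Step 3 — Series Q: Q = ω₀L/R = 1.601e+05·0.0328/1000 = 5.25.
Step 4 — Bandwidth: Δω = ω₀/Q = 3.049e+04 rad/s; BW = Δω/(2π) = 4852 Hz.

(a) f₀ = 2.547e+04 Hz  (b) Q = 5.25  (c) BW = 4852 Hz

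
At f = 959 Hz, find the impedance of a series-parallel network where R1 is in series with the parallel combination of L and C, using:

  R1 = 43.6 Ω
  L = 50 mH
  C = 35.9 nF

Step 1 — Angular frequency: ω = 2π·f = 2π·959 = 6026 rad/s.
Step 2 — Component impedances:
  R1: Z = R = 43.6 Ω
  L: Z = jωL = j·6026·0.05 = 0 + j301.3 Ω
  C: Z = 1/(jωC) = -j/(ω·C) = 0 - j4623 Ω
Step 3 — Parallel branch: L || C = 1/(1/L + 1/C) = 0 + j322.3 Ω.
Step 4 — Series with R1: Z_total = R1 + (L || C) = 43.6 + j322.3 Ω = 325.2∠82.3° Ω.

Z = 43.6 + j322.3 Ω = 325.2∠82.3° Ω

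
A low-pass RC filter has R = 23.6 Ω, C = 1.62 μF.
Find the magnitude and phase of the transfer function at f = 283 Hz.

Step 1 — Angular frequency: ω = 2π·283 = 1778 rad/s.
Step 2 — Transfer function: H(jω) = 1/(1 + jωRC).
Step 3 — Denominator: 1 + jωRC = 1 + j·1778·23.6·1.62e-06 = 1 + j0.06798.
Step 4 — H = 0.9954 - j0.06767.
Step 5 — Magnitude: |H| = 0.9977 (-0.0 dB); phase: φ = -3.9°.

|H| = 0.9977 (-0.0 dB), φ = -3.9°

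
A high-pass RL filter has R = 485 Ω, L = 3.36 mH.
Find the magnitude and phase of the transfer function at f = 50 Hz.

Step 1 — Angular frequency: ω = 2π·50 = 314.2 rad/s.
Step 2 — Transfer function: H(jω) = jωL/(R + jωL).
Step 3 — Numerator jωL = j·1.056; denominator R + jωL = 485 + j1.056.
Step 4 — H = 4.737e-06 + j0.002176.
Step 5 — Magnitude: |H| = 0.002176 (-53.2 dB); phase: φ = 89.9°.

|H| = 0.002176 (-53.2 dB), φ = 89.9°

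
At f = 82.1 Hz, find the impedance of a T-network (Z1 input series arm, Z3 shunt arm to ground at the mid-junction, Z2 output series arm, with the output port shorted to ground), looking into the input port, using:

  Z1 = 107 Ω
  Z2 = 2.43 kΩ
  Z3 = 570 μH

Step 1 — Angular frequency: ω = 2π·f = 2π·82.1 = 515.8 rad/s.
Step 2 — Component impedances:
  Z1: Z = R = 107 Ω
  Z2: Z = R = 2430 Ω
  Z3: Z = jωL = j·515.8·0.00057 = 0 + j0.294 Ω
Step 3 — With the output port shorted to ground, the output series arm Z2 runs from the junction to ground; the shunt arm Z3 also runs from the junction to ground. They appear in parallel: Z3 || Z2 = 3.558e-05 + j0.294 Ω.
Step 4 — Series with input arm Z1: Z_in = Z1 + (Z3 || Z2) = 107 + j0.294 Ω = 107∠0.2° Ω.

Z = 107 + j0.294 Ω = 107∠0.2° Ω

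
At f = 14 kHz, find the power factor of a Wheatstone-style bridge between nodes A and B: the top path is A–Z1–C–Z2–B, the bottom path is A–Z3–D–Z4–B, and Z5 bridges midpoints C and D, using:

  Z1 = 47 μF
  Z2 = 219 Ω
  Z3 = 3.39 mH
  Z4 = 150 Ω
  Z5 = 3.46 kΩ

Step 1 — Angular frequency: ω = 2π·f = 2π·1.4e+04 = 8.796e+04 rad/s.
Step 2 — Component impedances:
  Z1: Z = 1/(jωC) = -j/(ω·C) = 0 - j0.2419 Ω
  Z2: Z = R = 219 Ω
  Z3: Z = jωL = j·8.796e+04·0.00339 = 0 + j298.2 Ω
  Z4: Z = R = 150 Ω
  Z5: Z = R = 3460 Ω
Step 3 — Bridge requires nodal analysis (the Z5 bridge couples midpoints C and D, so the two paths cannot be reduced to a simple series/parallel combination). Setting node B to ground and injecting 1 A at node A, the 3-node admittance system at A, C, D solves to V_A = Z_AB = 141.3 + j58.27 Ω = 152.9∠22.4° Ω.
Step 4 — Power factor: PF = cos(φ) = Re(Z)/|Z| = 141.313/152.856 = 0.9245.
Step 5 — Type: Im(Z) = 58.27 ⇒ lagging (phase φ = 22.4°).

PF = 0.9245 (lagging, φ = 22.4°)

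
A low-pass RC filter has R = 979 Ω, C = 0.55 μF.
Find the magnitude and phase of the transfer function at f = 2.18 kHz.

Step 1 — Angular frequency: ω = 2π·2180 = 1.37e+04 rad/s.
Step 2 — Transfer function: H(jω) = 1/(1 + jωRC).
Step 3 — Denominator: 1 + jωRC = 1 + j·1.37e+04·979·5.5e-07 = 1 + j7.375.
Step 4 — H = 0.01805 - j0.1331.
Step 5 — Magnitude: |H| = 0.1344 (-17.4 dB); phase: φ = -82.3°.

|H| = 0.1344 (-17.4 dB), φ = -82.3°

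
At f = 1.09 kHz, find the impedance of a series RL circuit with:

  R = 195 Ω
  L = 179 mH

Step 1 — Angular frequency: ω = 2π·f = 2π·1090 = 6849 rad/s.
Step 2 — Component impedances:
  R: Z = R = 195 Ω
  L: Z = jωL = j·6849·0.179 = 0 + j1226 Ω
Step 3 — Series combination: Z_total = R + L = 195 + j1226 Ω = 1241∠81.0° Ω.

Z = 195 + j1226 Ω = 1241∠81.0° Ω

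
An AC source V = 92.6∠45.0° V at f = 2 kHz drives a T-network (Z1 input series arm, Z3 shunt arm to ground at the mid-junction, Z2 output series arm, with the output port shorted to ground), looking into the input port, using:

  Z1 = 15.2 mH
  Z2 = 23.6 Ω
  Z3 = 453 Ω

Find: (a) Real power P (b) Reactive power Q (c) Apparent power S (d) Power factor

Step 1 — Angular frequency: ω = 2π·f = 2π·2000 = 1.257e+04 rad/s.
Step 2 — Component impedances:
  Z1: Z = jωL = j·1.257e+04·0.0152 = 0 + j191 Ω
  Z2: Z = R = 23.6 Ω
  Z3: Z = R = 453 Ω
Step 3 — With the output port shorted to ground, the output series arm Z2 runs from the junction to ground; the shunt arm Z3 also runs from the junction to ground. They appear in parallel: Z3 || Z2 = 22.43 Ω.
Step 4 — Series with input arm Z1: Z_in = Z1 + (Z3 || Z2) = 22.43 + j191 Ω = 192.3∠83.3° Ω.
Step 5 — Source phasor: V = 92.6∠45.0° V = 65.48 + j65.48 V.
Step 6 — Current: I = V / Z = 0.3778 - j0.2984 A = 0.4815∠-38.3° A.
Step 7 — Complex power: S = V·I* = 5.2 + j44.28 VA.
Step 8 — Real power: P = Re(S) = 5.2 W.
Step 9 — Reactive power: Q = Im(S) = 44.28 VAR.
Step 10 — Apparent power: |S| = 44.59 VA.
Step 11 — Power factor: PF = P/|S| = 0.1166 (lagging).

(a) P = 5.2 W  (b) Q = 44.28 VAR  (c) S = 44.59 VA  (d) PF = 0.1166 (lagging)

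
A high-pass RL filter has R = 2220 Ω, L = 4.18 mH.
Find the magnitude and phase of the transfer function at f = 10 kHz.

Step 1 — Angular frequency: ω = 2π·1e+04 = 6.283e+04 rad/s.
Step 2 — Transfer function: H(jω) = jωL/(R + jωL).
Step 3 — Numerator jωL = j·262.6; denominator R + jωL = 2220 + j262.6.
Step 4 — H = 0.0138 + j0.1167.
Step 5 — Magnitude: |H| = 0.1175 (-18.6 dB); phase: φ = 83.3°.

|H| = 0.1175 (-18.6 dB), φ = 83.3°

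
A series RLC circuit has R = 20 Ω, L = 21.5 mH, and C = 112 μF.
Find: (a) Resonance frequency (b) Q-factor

Step 1 — Resonance condition Im(Z)=0 gives ω₀ = 1/√(LC).
Step 2 — ω₀ = 1/√(0.0215·0.000112) = 644.4 rad/s.
Step 3 — f₀ = ω₀/(2π) = 102.6 Hz.
Step 4 — Series Q: Q = ω₀L/R = 644.4·0.0215/20 = 0.6928.

(a) f₀ = 102.6 Hz  (b) Q = 0.6928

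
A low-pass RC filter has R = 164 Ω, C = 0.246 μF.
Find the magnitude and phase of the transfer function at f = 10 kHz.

Step 1 — Angular frequency: ω = 2π·1e+04 = 6.283e+04 rad/s.
Step 2 — Transfer function: H(jω) = 1/(1 + jωRC).
Step 3 — Denominator: 1 + jωRC = 1 + j·6.283e+04·164·2.46e-07 = 1 + j2.535.
Step 4 — H = 0.1347 - j0.3414.
Step 5 — Magnitude: |H| = 0.367 (-8.7 dB); phase: φ = -68.5°.

|H| = 0.367 (-8.7 dB), φ = -68.5°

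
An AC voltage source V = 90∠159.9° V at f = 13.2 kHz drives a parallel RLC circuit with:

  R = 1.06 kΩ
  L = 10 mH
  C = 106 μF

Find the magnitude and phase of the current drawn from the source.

Step 1 — Angular frequency: ω = 2π·f = 2π·1.32e+04 = 8.294e+04 rad/s.
Step 2 — Component impedances:
  R: Z = R = 1060 Ω
  L: Z = jωL = j·8.294e+04·0.01 = 0 + j829.4 Ω
  C: Z = 1/(jωC) = -j/(ω·C) = 0 - j0.1137 Ω
Step 3 — Parallel combination: 1/Z_total = 1/R + 1/L + 1/C; Z_total = 1.221e-05 - j0.1138 Ω = 0.1138∠-90.0° Ω.
Step 4 — Source phasor: V = 90∠159.9° V = -84.52 + j30.93 V.
Step 5 — Ohm's law: I = V / Z_total = (-84.52 + j30.93) / (1.221e-05 - j0.1138) = -272 - j742.9 A.
Step 6 — Convert to polar: |I| = 791.1 A, ∠I = -110.1°.

I = 791.1∠-110.1° A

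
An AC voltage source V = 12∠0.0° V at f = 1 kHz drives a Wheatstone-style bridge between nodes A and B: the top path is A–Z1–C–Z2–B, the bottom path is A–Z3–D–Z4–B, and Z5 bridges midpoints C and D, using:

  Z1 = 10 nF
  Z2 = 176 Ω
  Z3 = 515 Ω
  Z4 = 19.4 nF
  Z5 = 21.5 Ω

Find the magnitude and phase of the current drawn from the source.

Step 1 — Angular frequency: ω = 2π·f = 2π·1000 = 6283 rad/s.
Step 2 — Component impedances:
  Z1: Z = 1/(jωC) = -j/(ω·C) = 0 - j1.592e+04 Ω
  Z2: Z = R = 176 Ω
  Z3: Z = R = 515 Ω
  Z4: Z = 1/(jωC) = -j/(ω·C) = 0 - j8204 Ω
  Z5: Z = R = 21.5 Ω
Step 3 — Bridge requires nodal analysis (the Z5 bridge couples midpoints C and D, so the two paths cannot be reduced to a simple series/parallel combination). Setting node B to ground and injecting 1 A at node A, the 3-node admittance system at A, C, D solves to V_A = Z_AB = 711.7 - j22.81 Ω = 712.1∠-1.8° Ω.
Step 4 — Source phasor: V = 12∠0.0° V = 12 V.
Step 5 — Ohm's law: I = V / Z_total = (12) / (711.7 - j22.81) = 0.01684 + j0.0005399 A.
Step 6 — Convert to polar: |I| = 0.01685 A, ∠I = 1.8°.

I = 0.01685∠1.8° A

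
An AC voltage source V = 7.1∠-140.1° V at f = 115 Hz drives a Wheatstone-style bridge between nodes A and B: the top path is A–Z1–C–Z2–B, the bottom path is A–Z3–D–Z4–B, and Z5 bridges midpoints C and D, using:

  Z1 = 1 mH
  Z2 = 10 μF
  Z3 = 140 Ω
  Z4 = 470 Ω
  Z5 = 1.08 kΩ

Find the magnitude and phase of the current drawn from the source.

Step 1 — Angular frequency: ω = 2π·f = 2π·115 = 722.6 rad/s.
Step 2 — Component impedances:
  Z1: Z = jωL = j·722.6·0.001 = 0 + j0.7226 Ω
  Z2: Z = 1/(jωC) = -j/(ω·C) = 0 - j138.4 Ω
  Z3: Z = R = 140 Ω
  Z4: Z = R = 470 Ω
  Z5: Z = R = 1080 Ω
Step 3 — Bridge requires nodal analysis (the Z5 bridge couples midpoints C and D, so the two paths cannot be reduced to a simple series/parallel combination). Setting node B to ground and injecting 1 A at node A, the 3-node admittance system at A, C, D solves to V_A = Z_AB = 30.32 - j130.6 Ω = 134.1∠-76.9° Ω.
Step 4 — Source phasor: V = 7.1∠-140.1° V = -5.447 - j4.554 V.
Step 5 — Ohm's law: I = V / Z_total = (-5.447 - j4.554) / (30.32 - j130.6) = 0.0239 - j0.04724 A.
Step 6 — Convert to polar: |I| = 0.05294 A, ∠I = -63.2°.

I = 0.05294∠-63.2° A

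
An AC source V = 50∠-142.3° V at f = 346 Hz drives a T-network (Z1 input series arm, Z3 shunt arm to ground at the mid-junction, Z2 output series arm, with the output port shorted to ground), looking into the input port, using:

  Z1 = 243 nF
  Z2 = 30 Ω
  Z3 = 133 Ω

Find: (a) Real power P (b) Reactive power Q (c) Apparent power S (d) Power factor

Step 1 — Angular frequency: ω = 2π·f = 2π·346 = 2174 rad/s.
Step 2 — Component impedances:
  Z1: Z = 1/(jωC) = -j/(ω·C) = 0 - j1893 Ω
  Z2: Z = R = 30 Ω
  Z3: Z = R = 133 Ω
Step 3 — With the output port shorted to ground, the output series arm Z2 runs from the junction to ground; the shunt arm Z3 also runs from the junction to ground. They appear in parallel: Z3 || Z2 = 24.48 Ω.
Step 4 — Series with input arm Z1: Z_in = Z1 + (Z3 || Z2) = 24.48 - j1893 Ω = 1893∠-89.3° Ω.
Step 5 — Source phasor: V = 50∠-142.3° V = -39.56 - j30.58 V.
Step 6 — Current: I = V / Z = 0.01588 - j0.0211 A = 0.02641∠-53.0° A.
Step 7 — Complex power: S = V·I* = 0.01708 - j1.32 VA.
Step 8 — Real power: P = Re(S) = 0.01708 W.
Step 9 — Reactive power: Q = Im(S) = -1.32 VAR.
Step 10 — Apparent power: |S| = 1.321 VA.
Step 11 — Power factor: PF = P/|S| = 0.01293 (leading).

(a) P = 0.01708 W  (b) Q = -1.32 VAR  (c) S = 1.321 VA  (d) PF = 0.01293 (leading)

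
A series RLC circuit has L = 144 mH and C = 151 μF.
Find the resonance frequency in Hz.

Step 1 — Resonance condition Im(Z)=0 gives ω₀ = 1/√(LC).
Step 2 — ω₀ = 1/√(0.144·0.000151) = 214.5 rad/s.
Step 3 — f₀ = ω₀/(2π) = 34.13 Hz.

f₀ = 34.13 Hz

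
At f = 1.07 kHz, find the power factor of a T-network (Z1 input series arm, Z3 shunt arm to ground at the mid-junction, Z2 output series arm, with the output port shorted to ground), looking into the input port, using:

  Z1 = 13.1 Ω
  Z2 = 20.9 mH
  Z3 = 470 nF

Step 1 — Angular frequency: ω = 2π·f = 2π·1070 = 6723 rad/s.
Step 2 — Component impedances:
  Z1: Z = R = 13.1 Ω
  Z2: Z = jωL = j·6723·0.0209 = 0 + j140.5 Ω
  Z3: Z = 1/(jωC) = -j/(ω·C) = 0 - j316.5 Ω
Step 3 — With the output port shorted to ground, the output series arm Z2 runs from the junction to ground; the shunt arm Z3 also runs from the junction to ground. They appear in parallel: Z3 || Z2 = 0 + j252.7 Ω.
Step 4 — Series with input arm Z1: Z_in = Z1 + (Z3 || Z2) = 13.1 + j252.7 Ω = 253.1∠87.0° Ω.
Step 5 — Power factor: PF = cos(φ) = Re(Z)/|Z| = 13.1/253.05 = 0.05177.
Step 6 — Type: Im(Z) = 252.7 ⇒ lagging (phase φ = 87.0°).

PF = 0.05177 (lagging, φ = 87.0°)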